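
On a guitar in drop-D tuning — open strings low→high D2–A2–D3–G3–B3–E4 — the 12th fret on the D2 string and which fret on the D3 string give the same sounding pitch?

Fret 12 on D2 is MIDI 38 + 12 = 50 (D3). On the D3 string (open MIDI 50), that pitch is 50 − 50 = fret 0.

0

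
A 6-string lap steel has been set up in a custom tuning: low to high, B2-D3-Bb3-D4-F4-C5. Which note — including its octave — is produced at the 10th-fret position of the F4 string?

Eb5

Each fret is one semitone, so F4 + 10 = Eb5.
(Equivalently spelled D#5.)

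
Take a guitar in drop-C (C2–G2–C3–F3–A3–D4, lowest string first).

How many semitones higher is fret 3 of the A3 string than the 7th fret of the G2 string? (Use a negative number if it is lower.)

A3 at fret 3 → C4 (MIDI 60); G2 at fret 7 → D3 (MIDI 50).
60 − 50 = 10, so the two pitches are 10 semitones apart.

10 semitones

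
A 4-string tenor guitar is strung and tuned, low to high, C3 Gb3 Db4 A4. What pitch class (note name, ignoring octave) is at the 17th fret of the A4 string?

D

A4 is MIDI 69. Adding 17 gives 86; 86 mod 12 = 2, i.e. D.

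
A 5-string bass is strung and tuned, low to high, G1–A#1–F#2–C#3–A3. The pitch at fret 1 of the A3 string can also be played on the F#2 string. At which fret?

A3 at fret 1 is A3 + 1 semitone = A#3.
The open F#2 string is 15 semitones below the open A3, so the same pitch on the F#2 string lies at fret 1 + 15 = 16.

16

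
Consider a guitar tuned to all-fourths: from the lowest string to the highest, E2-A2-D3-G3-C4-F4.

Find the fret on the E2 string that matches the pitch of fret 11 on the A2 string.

Fret 11 on A2 is MIDI 45 + 11 = 56 (G♯3). On the E2 string (open MIDI 40), that pitch is 56 − 40 = fret 16.

16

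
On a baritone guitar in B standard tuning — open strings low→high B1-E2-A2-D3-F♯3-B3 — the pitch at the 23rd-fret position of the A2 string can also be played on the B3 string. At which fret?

Fret 23 on A2 is MIDI 45 + 23 = 68 (G♯4). On the B3 string (open MIDI 59), that pitch is 68 − 59 = fret 9.

9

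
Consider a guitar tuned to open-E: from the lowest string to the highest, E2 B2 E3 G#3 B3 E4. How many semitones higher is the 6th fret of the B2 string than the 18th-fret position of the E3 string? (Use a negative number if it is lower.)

-17 semitones

B2 at fret 6 → F3 (MIDI 53); E3 at fret 18 → A#4 (MIDI 70).
53 − 70 = -17, so the two pitches are 17 semitones apart.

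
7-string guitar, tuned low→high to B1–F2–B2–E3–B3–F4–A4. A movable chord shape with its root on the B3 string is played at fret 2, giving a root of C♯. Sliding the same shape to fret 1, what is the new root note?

Moving from fret 2 to fret 1 shifts the root by -1 semitone.
C♯ down 1 semitone is C.

C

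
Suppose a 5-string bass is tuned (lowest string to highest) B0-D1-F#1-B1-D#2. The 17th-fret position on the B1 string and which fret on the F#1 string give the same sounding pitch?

B1 at fret 17 is B1 + 17 semitones = E3.
The open F#1 string is 5 semitones below the open B1, so the same pitch on the F#1 string lies at fret 17 + 5 = 22.

22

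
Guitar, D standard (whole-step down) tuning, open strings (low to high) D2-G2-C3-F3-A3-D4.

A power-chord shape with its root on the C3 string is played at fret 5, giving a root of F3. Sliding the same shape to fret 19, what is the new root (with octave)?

G4

Moving from fret 5 to fret 19 shifts the root by 14 semitones.
F3 up 14 semitones is G4.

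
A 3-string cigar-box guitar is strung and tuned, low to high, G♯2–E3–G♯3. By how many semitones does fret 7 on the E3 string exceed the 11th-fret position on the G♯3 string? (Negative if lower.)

E3 at fret 7 → B3 (MIDI 59); G♯3 at fret 11 → G4 (MIDI 67).
59 − 67 = -8, so the two pitches are 8 semitones apart.

-8 semitones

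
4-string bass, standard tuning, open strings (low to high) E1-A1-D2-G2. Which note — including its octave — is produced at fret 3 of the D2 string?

F2

The open D2 string plus 3 semitones: D–D#–E–F.
No B→C boundary is crossed, so the octave stays at 2.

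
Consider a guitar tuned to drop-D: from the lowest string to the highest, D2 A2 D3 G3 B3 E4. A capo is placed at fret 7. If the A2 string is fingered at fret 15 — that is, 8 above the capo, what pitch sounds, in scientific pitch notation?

C4

The capo raises the open A2 by 7 semitones to E3; fretting 8 more gives A2 + 7 + 8 = A2 + 15 semitones = C4.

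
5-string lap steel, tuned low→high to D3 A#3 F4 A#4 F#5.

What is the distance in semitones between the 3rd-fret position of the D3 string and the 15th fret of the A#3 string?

D3 at fret 3 → F3 (MIDI 53); A#3 at fret 15 → C#5 (MIDI 73).
53 − 73 = -20, so the two pitches are 20 semitones apart, with C#5 the higher.

20 semitones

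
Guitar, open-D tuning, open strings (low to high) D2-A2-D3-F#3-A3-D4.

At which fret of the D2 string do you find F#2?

F#2 is 4 semitones above the open D2 (D–D#–E–F–F#), so it sits at fret 4.

4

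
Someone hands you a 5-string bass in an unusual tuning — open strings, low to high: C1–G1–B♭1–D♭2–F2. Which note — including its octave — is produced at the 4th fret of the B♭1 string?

D2

B♭1 is MIDI 34. Adding 4 gives 38, which is D2.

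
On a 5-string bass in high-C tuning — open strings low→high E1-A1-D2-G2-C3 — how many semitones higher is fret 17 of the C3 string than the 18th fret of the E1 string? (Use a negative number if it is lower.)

19 semitones

C3 at fret 17 → F4 (MIDI 65); E1 at fret 18 → A#2 (MIDI 46).
65 − 46 = 19, so the two pitches are 19 semitones apart.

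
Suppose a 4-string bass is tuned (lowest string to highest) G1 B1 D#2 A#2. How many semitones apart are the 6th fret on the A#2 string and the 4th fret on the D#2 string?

9 semitones

A#2 at fret 6 → E3 (MIDI 52); D#2 at fret 4 → G2 (MIDI 43).
52 − 43 = 9, so the two pitches are 9 semitones apart, with E3 the higher.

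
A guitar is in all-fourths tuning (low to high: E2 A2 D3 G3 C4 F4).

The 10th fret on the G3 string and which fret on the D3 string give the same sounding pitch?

15

Fret 10 on G3 is MIDI 55 + 10 = 65 (F4). On the D3 string (open MIDI 50), that pitch is 65 − 50 = fret 15.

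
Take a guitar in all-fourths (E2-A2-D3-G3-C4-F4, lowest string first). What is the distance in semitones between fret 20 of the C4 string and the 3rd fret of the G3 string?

22 semitones

C4 at fret 20 → G#5 (MIDI 80); G3 at fret 3 → A#3 (MIDI 58).
80 − 58 = 22, so the two pitches are 22 semitones apart, with G#5 the higher.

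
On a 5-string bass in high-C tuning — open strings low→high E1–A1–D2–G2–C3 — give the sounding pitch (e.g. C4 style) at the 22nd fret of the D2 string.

C4

D2 is MIDI 38. Adding 22 gives 60, which is C4.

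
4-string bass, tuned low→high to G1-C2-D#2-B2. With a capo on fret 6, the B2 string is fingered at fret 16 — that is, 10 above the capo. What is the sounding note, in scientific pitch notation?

D#4

The capo raises the open B2 by 6 semitones to F3; fretting 10 more gives B2 + 6 + 10 = B2 + 16 semitones = D#4.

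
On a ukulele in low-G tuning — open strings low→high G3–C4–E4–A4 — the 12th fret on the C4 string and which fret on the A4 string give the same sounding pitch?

Fret 12 on C4 is MIDI 60 + 12 = 72 (C5). On the A4 string (open MIDI 69), that pitch is 72 − 69 = fret 3.

3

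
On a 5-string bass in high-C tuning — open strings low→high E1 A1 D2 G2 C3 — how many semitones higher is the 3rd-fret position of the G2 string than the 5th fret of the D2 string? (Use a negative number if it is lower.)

3 semitones

G2 at fret 3 → A#2 (MIDI 46); D2 at fret 5 → G2 (MIDI 43).
46 − 43 = 3, so the two pitches are 3 semitones apart.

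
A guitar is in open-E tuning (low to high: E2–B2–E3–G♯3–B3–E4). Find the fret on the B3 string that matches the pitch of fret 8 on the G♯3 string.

5

Fret 8 on G♯3 is MIDI 56 + 8 = 64 (E4). On the B3 string (open MIDI 59), that pitch is 64 − 59 = fret 5.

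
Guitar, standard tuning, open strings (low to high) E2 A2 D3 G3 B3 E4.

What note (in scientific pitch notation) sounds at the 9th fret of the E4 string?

C♯5

The open E4 string plus 9 semitones: E–F–F#–G–G#–A–A#–B–C–C#.
The walk passes from B into C once, so the octave number goes from 4 to 5.
(Equivalently spelled D♭5.)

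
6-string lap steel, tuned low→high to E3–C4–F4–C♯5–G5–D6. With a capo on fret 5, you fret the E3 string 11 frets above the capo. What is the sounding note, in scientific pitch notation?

G♯4

The capo raises the open E3 by 5 semitones to A3; fretting 11 more gives E3 + 5 + 11 = E3 + 16 semitones = G♯4.
(Also written A♭.)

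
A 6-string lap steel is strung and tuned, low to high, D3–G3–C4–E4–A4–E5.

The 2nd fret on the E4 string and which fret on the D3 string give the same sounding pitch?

16

E4 at fret 2 is E4 + 2 semitones = F#4.
The open D3 string is 14 semitones below the open E4, so the same pitch on the D3 string lies at fret 2 + 14 = 16.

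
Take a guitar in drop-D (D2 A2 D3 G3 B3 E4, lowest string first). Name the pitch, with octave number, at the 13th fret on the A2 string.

A♯3

A2 is MIDI 45. Adding 13 gives 58, which is A♯3.
(Equivalently spelled B♭3.)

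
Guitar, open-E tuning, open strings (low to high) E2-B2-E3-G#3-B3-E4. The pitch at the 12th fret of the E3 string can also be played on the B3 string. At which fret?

Fret 12 on E3 is MIDI 52 + 12 = 64 (E4). On the B3 string (open MIDI 59), that pitch is 64 − 59 = fret 5.

5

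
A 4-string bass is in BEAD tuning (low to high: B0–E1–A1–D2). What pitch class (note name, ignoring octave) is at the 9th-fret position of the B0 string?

G♯

The open B0 string plus 9 semitones: B–C–C#–D–D#–E–F–F#–G–G#.
(Equivalently spelled A♭.)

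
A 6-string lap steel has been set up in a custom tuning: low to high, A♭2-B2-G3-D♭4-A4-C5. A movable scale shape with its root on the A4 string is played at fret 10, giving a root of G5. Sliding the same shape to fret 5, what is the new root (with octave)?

D5

Moving from fret 10 to fret 5 shifts the root by -5 semitones.
G5 down 5 semitones is D5.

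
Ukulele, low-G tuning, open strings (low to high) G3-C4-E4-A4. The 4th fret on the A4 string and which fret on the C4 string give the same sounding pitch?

A4 at fret 4 is A4 + 4 semitones = C♯5.
The open C4 string is 9 semitones below the open A4, so the same pitch on the C4 string lies at fret 4 + 9 = 13.

13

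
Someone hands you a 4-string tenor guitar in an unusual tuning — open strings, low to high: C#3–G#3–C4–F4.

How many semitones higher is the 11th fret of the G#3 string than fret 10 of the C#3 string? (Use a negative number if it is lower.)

8 semitones

G#3 at fret 11 → G4 (MIDI 67); C#3 at fret 10 → B3 (MIDI 59).
67 − 59 = 8, so the two pitches are 8 semitones apart.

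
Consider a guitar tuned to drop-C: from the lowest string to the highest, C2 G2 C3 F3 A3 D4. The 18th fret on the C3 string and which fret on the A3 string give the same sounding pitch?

9

Fret 18 on C3 is MIDI 48 + 18 = 66 (F#4). On the A3 string (open MIDI 57), that pitch is 66 − 57 = fret 9.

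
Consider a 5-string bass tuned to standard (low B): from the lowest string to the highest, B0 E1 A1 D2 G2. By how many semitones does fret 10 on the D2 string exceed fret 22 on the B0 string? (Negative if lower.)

3 semitones

D2 at fret 10 → C3 (MIDI 48); B0 at fret 22 → A2 (MIDI 45).
48 − 45 = 3, so the two pitches are 3 semitones apart.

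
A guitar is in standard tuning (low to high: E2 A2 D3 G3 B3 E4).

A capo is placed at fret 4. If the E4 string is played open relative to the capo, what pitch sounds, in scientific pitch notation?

G#4

The capo raises the open E4 by 4 semitones to G#4; fretting 0 more gives E4 + 4 + 0 = E4 + 4 semitones = G#4.
(Also written Ab.)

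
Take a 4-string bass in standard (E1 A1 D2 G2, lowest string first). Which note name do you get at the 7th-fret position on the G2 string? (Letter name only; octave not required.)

G2 is MIDI 43. Adding 7 gives 50; 50 mod 12 = 2, i.e. D.

D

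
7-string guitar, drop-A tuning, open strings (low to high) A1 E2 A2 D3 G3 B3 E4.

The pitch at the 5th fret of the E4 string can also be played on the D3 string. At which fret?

E4 at fret 5 is E4 + 5 semitones = A4.
The open D3 string is 14 semitones below the open E4, so the same pitch on the D3 string lies at fret 5 + 14 = 19.

19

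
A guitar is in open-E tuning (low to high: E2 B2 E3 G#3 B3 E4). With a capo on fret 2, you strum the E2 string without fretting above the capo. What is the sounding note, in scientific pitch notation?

The capo raises the open E2 by 2 semitones to F#2; fretting 0 more gives E2 + 2 + 0 = E2 + 2 semitones = F#2.
(Also written Gb.)

F#2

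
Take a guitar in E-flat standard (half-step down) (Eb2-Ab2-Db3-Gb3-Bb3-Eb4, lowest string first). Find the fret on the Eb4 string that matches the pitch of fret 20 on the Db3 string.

Fret 20 on Db3 is MIDI 49 + 20 = 69 (A4). On the Eb4 string (open MIDI 63), that pitch is 69 − 63 = fret 6.

6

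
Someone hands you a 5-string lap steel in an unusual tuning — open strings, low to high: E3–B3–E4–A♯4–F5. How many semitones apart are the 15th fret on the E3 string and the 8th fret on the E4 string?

E3 at fret 15 → G4 (MIDI 67); E4 at fret 8 → C5 (MIDI 72).
67 − 72 = -5, so the two pitches are 5 semitones apart, with C5 the higher.

5 semitones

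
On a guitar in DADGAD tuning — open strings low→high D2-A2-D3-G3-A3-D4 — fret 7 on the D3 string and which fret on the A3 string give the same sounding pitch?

D3 at fret 7 is D3 + 7 semitones = A3.
The open A3 string is 7 semitones above the open D3, so the same pitch on the A3 string lies at fret 7 − 7 = 0.

0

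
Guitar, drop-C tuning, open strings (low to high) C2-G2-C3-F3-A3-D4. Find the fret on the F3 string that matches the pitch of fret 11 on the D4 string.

Fret 11 on D4 is MIDI 62 + 11 = 73 (C♯5). On the F3 string (open MIDI 53), that pitch is 73 − 53 = fret 20.

20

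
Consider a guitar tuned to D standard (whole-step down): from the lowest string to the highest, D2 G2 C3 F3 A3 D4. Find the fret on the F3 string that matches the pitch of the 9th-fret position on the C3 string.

4

C3 at fret 9 is C3 + 9 semitones = A3.
The open F3 string is 5 semitones above the open C3, so the same pitch on the F3 string lies at fret 9 − 5 = 4.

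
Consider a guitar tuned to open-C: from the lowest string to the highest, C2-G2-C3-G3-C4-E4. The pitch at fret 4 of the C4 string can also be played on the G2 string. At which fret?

21

Fret 4 on C4 is MIDI 60 + 4 = 64 (E4). On the G2 string (open MIDI 43), that pitch is 64 − 43 = fret 21.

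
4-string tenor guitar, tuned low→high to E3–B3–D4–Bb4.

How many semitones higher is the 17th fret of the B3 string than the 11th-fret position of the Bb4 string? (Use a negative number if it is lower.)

B3 at fret 17 → E5 (MIDI 76); Bb4 at fret 11 → A5 (MIDI 81).
76 − 81 = -5, so the two pitches are 5 semitones apart.

-5 semitones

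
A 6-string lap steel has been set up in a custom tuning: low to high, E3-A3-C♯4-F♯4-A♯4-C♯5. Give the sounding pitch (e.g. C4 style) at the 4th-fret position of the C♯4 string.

F4

Each fret is one semitone, so C♯4 + 4 = F4.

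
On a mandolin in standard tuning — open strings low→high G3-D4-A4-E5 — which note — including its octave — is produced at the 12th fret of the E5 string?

Each fret is one semitone, so E5 + 12 = E6.

E6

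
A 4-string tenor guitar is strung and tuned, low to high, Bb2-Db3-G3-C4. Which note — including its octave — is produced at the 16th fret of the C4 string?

E5

The open C4 string plus 16 semitones: C–Db–D–Eb–…–D–Eb–E.
The walk passes from B into C once, so the octave number goes from 4 to 5.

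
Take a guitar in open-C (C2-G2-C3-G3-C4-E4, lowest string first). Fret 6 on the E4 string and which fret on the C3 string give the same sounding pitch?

22

E4 at fret 6 is E4 + 6 semitones = A#4.
The open C3 string is 16 semitones below the open E4, so the same pitch on the C3 string lies at fret 6 + 16 = 22.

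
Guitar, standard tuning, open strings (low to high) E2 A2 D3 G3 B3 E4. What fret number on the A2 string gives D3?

5

D3 is 5 semitones above the open A2 (A–A#–B–C–C#–D), so it sits at fret 5.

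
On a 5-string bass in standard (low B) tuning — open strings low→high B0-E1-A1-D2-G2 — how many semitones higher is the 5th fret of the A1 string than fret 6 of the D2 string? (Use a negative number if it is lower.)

-6 semitones

A1 at fret 5 → D2 (MIDI 38); D2 at fret 6 → G#2 (MIDI 44).
38 − 44 = -6, so the two pitches are 6 semitones apart.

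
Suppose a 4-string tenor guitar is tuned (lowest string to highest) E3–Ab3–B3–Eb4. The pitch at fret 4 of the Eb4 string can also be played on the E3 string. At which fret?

15

Eb4 at fret 4 is Eb4 + 4 semitones = G4.
The open E3 string is 11 semitones below the open Eb4, so the same pitch on the E3 string lies at fret 4 + 11 = 15.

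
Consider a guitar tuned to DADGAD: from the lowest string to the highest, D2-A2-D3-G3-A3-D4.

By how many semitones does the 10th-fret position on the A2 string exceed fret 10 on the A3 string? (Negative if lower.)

A2 at fret 10 → G3 (MIDI 55); A3 at fret 10 → G4 (MIDI 67).
55 − 67 = -12, so the two pitches are 12 semitones apart.

-12 semitones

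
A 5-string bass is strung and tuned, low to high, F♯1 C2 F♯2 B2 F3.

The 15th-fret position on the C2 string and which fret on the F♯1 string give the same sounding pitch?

21

C2 at fret 15 is C2 + 15 semitones = D♯3.
The open F♯1 string is 6 semitones below the open C2, so the same pitch on the F♯1 string lies at fret 15 + 6 = 21.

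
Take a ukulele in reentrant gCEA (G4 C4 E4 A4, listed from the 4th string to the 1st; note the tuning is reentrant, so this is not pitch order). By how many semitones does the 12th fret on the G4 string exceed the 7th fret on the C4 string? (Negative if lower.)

12 semitones

G4 at fret 12 → G5 (MIDI 79); C4 at fret 7 → G4 (MIDI 67).
79 − 67 = 12, so the two pitches are 12 semitones apart.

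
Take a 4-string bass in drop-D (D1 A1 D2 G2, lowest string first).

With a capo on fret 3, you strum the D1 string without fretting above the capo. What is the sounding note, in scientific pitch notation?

F1

The capo raises the open D1 by 3 semitones to F1; fretting 0 more gives D1 + 3 + 0 = D1 + 3 semitones = F1.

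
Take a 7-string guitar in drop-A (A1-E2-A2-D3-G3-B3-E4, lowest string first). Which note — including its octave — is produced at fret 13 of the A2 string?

A#3

Each fret is one semitone, so A2 + 13 = A#3.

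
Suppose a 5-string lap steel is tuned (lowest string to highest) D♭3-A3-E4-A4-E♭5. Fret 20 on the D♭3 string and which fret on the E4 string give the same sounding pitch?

5

D♭3 at fret 20 is D♭3 + 20 semitones = A4.
The open E4 string is 15 semitones above the open D♭3, so the same pitch on the E4 string lies at fret 20 − 15 = 5.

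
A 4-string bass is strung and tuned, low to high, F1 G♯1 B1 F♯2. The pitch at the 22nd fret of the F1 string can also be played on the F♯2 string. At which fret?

Fret 22 on F1 is MIDI 29 + 22 = 51 (D♯3). On the F♯2 string (open MIDI 42), that pitch is 51 − 42 = fret 9.

9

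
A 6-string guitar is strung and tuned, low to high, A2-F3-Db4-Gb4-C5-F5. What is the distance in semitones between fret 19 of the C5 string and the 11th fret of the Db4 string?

19 semitones

C5 at fret 19 → G6 (MIDI 91); Db4 at fret 11 → C5 (MIDI 72).
91 − 72 = 19, so the two pitches are 19 semitones apart, with G6 the higher.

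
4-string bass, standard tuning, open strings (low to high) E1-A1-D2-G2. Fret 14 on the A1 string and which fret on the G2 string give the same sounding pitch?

Fret 14 on A1 is MIDI 33 + 14 = 47 (B2). On the G2 string (open MIDI 43), that pitch is 47 − 43 = fret 4.

4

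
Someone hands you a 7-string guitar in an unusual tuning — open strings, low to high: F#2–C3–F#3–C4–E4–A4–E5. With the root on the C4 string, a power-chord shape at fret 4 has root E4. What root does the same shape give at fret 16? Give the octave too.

Moving from fret 4 to fret 16 shifts the root by 12 semitones.
E4 up 12 semitones is E5.

E5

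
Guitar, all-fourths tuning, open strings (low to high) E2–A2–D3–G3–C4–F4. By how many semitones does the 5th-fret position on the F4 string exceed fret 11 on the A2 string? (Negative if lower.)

F4 at fret 5 → A♯4 (MIDI 70); A2 at fret 11 → G♯3 (MIDI 56).
70 − 56 = 14, so the two pitches are 14 semitones apart.

14 semitones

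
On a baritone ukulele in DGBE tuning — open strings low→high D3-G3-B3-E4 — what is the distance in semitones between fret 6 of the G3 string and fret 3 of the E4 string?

G3 at fret 6 → C♯4 (MIDI 61); E4 at fret 3 → G4 (MIDI 67).
61 − 67 = -6, so the two pitches are 6 semitones apart, with G4 the higher.

6 semitones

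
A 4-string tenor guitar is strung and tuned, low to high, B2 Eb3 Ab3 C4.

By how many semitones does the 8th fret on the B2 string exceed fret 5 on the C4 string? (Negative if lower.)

B2 at fret 8 → G3 (MIDI 55); C4 at fret 5 → F4 (MIDI 65).
55 − 65 = -10, so the two pitches are 10 semitones apart.

-10 semitones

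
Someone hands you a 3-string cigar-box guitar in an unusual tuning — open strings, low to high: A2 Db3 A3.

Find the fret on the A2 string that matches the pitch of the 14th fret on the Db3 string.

Db3 at fret 14 is Db3 + 14 semitones = Eb4.
The open A2 string is 4 semitones below the open Db3, so the same pitch on the A2 string lies at fret 14 + 4 = 18.

18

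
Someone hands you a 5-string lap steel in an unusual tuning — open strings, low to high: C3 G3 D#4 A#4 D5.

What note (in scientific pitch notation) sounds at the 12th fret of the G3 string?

Each fret is one semitone, so G3 + 12 = G4.

G4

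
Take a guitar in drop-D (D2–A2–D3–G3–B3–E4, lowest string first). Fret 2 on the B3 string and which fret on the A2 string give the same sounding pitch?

B3 at fret 2 is B3 + 2 semitones = C#4.
The open A2 string is 14 semitones below the open B3, so the same pitch on the A2 string lies at fret 2 + 14 = 16.

16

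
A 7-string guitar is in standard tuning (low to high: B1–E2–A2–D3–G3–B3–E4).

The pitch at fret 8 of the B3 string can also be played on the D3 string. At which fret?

17

B3 at fret 8 is B3 + 8 semitones = G4.
The open D3 string is 9 semitones below the open B3, so the same pitch on the D3 string lies at fret 8 + 9 = 17.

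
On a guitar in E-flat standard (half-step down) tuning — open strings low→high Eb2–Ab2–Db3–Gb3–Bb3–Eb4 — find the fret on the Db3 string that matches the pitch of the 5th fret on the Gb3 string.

10

Fret 5 on Gb3 is MIDI 54 + 5 = 59 (B3). On the Db3 string (open MIDI 49), that pitch is 59 − 49 = fret 10.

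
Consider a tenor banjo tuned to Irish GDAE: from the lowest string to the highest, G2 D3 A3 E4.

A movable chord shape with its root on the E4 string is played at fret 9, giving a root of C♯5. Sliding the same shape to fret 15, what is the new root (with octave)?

Moving from fret 9 to fret 15 shifts the root by 6 semitones.
C♯5 up 6 semitones is G5.

G5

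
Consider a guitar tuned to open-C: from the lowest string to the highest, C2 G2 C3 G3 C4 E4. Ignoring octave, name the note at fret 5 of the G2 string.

C

G2 is MIDI 43. Adding 5 gives 48; 48 mod 12 = 0, i.e. C.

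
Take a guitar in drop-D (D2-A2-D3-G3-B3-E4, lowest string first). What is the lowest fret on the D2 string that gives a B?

From D2, count semitones up the chromatic scale until reaching B: D–D#–E–F–F#–G–G#–A–A#–B — 9 steps.

9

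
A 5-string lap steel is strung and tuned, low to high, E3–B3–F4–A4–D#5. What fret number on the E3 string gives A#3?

A#3 is 6 semitones above the open E3 (E–F–F#–G–G#–A–A#), so it sits at fret 6.

6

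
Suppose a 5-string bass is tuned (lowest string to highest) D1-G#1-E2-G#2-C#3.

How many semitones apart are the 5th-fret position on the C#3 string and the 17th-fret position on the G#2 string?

7 semitones

C#3 at fret 5 → F#3 (MIDI 54); G#2 at fret 17 → C#4 (MIDI 61).
54 − 61 = -7, so the two pitches are 7 semitones apart, with C#4 the higher.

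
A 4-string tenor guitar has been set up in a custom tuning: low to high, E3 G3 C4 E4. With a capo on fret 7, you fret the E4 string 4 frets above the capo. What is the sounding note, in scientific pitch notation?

The capo raises the open E4 by 7 semitones to B4; fretting 4 more gives E4 + 7 + 4 = E4 + 11 semitones = D#5.

D#5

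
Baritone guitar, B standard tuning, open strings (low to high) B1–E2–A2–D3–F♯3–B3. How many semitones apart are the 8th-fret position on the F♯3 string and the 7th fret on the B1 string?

20 semitones

F♯3 at fret 8 → D4 (MIDI 62); B1 at fret 7 → F♯2 (MIDI 42).
62 − 42 = 20, so the two pitches are 20 semitones apart, with D4 the higher.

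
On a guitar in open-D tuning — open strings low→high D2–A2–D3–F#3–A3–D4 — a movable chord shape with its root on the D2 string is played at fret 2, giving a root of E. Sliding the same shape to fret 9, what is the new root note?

Moving from fret 2 to fret 9 shifts the root by 7 semitones.
E up 7 semitones is B.

B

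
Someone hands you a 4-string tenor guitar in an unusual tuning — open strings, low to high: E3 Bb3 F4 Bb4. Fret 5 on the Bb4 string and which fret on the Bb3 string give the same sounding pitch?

17

Bb4 at fret 5 is Bb4 + 5 semitones = Eb5.
The open Bb3 string is 12 semitones below the open Bb4, so the same pitch on the Bb3 string lies at fret 5 + 12 = 17.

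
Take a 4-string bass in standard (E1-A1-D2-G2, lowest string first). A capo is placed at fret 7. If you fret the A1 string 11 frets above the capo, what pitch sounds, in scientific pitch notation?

The capo raises the open A1 by 7 semitones to E2; fretting 11 more gives A1 + 7 + 11 = A1 + 18 semitones = D♯3.

D♯3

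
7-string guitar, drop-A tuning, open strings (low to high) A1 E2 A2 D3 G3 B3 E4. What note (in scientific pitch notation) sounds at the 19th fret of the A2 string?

E4

A2 is MIDI 45. Adding 19 gives 64, which is E4.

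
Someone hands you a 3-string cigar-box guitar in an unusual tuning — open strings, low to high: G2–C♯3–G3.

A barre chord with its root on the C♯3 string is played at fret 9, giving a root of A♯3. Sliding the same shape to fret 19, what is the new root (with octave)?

G♯4

Moving from fret 9 to fret 19 shifts the root by 10 semitones.
A♯3 up 10 semitones is G♯4.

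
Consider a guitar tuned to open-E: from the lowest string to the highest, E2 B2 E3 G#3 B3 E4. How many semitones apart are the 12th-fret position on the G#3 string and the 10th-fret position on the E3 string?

G#3 at fret 12 → G#4 (MIDI 68); E3 at fret 10 → D4 (MIDI 62).
68 − 62 = 6, so the two pitches are 6 semitones apart, with G#4 the higher.

6 semitones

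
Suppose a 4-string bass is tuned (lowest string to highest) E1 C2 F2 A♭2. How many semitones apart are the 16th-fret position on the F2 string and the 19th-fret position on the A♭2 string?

6 semitones

F2 at fret 16 → A3 (MIDI 57); A♭2 at fret 19 → E♭4 (MIDI 63).
57 − 63 = -6, so the two pitches are 6 semitones apart, with E♭4 the higher.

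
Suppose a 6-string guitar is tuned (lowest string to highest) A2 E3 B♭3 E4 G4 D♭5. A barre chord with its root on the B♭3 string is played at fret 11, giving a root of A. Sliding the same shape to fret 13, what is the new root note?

Moving from fret 11 to fret 13 shifts the root by 2 semitones.
A up 2 semitones is B.

B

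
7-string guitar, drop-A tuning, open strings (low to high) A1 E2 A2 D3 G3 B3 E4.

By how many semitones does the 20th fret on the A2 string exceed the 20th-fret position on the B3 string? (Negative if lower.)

-14 semitones

A2 at fret 20 → F4 (MIDI 65); B3 at fret 20 → G5 (MIDI 79).
65 − 79 = -14, so the two pitches are 14 semitones apart.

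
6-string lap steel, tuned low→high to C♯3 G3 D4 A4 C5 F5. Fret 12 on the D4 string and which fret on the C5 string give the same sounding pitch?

2

D4 at fret 12 is D4 + 12 semitones = D5.
The open C5 string is 10 semitones above the open D4, so the same pitch on the C5 string lies at fret 12 − 10 = 2.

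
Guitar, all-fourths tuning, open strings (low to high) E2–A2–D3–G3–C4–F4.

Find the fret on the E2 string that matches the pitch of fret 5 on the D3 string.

15

Fret 5 on D3 is MIDI 50 + 5 = 55 (G3). On the E2 string (open MIDI 40), that pitch is 55 − 40 = fret 15.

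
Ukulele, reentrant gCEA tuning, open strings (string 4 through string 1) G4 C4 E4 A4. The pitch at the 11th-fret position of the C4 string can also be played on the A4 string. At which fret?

Fret 11 on C4 is MIDI 60 + 11 = 71 (B4). On the A4 string (open MIDI 69), that pitch is 71 − 69 = fret 2.

2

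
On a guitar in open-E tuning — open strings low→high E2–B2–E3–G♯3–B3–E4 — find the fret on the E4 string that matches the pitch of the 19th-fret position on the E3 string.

E3 at fret 19 is E3 + 19 semitones = B4.
The open E4 string is 12 semitones above the open E3, so the same pitch on the E4 string lies at fret 19 − 12 = 7.

7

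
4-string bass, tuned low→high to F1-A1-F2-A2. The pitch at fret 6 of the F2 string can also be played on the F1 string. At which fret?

F2 at fret 6 is F2 + 6 semitones = B2.
The open F1 string is 12 semitones below the open F2, so the same pitch on the F1 string lies at fret 6 + 12 = 18.

18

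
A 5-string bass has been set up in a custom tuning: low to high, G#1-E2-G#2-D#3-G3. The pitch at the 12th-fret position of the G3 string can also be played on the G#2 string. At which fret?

G3 at fret 12 is G3 + 12 semitones = G4.
The open G#2 string is 11 semitones below the open G3, so the same pitch on the G#2 string lies at fret 12 + 11 = 23.

23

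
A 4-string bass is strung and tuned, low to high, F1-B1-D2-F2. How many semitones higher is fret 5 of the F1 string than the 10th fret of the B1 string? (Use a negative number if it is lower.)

F1 at fret 5 → Bb1 (MIDI 34); B1 at fret 10 → A2 (MIDI 45).
34 − 45 = -11, so the two pitches are 11 semitones apart.

-11 semitones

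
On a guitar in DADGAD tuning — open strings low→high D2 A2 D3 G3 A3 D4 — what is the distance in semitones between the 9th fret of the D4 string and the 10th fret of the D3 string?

11 semitones

D4 at fret 9 → B4 (MIDI 71); D3 at fret 10 → C4 (MIDI 60).
71 − 60 = 11, so the two pitches are 11 semitones apart, with B4 the higher.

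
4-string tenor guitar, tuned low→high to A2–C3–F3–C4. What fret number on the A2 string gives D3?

D3 is 5 semitones above the open A2 (A–A#–B–C–C#–D), so it sits at fret 5.

5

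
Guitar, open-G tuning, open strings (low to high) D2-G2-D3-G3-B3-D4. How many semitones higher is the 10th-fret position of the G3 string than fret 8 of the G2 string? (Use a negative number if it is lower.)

14 semitones

G3 at fret 10 → F4 (MIDI 65); G2 at fret 8 → D#3 (MIDI 51).
65 − 51 = 14, so the two pitches are 14 semitones apart.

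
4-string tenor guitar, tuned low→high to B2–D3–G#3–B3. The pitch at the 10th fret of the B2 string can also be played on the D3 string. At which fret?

7

B2 at fret 10 is B2 + 10 semitones = A3.
The open D3 string is 3 semitones above the open B2, so the same pitch on the D3 string lies at fret 10 − 3 = 7.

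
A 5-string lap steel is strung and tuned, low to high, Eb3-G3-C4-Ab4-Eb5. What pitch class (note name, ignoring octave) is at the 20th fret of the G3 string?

Eb

The open G3 string plus 20 semitones: G–Ab–A–Bb–…–Db–D–Eb.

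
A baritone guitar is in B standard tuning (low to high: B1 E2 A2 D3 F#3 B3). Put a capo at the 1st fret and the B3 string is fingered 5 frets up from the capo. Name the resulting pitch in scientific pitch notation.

The capo raises the open B3 by 1 semitone to C4; fretting 5 more gives B3 + 1 + 5 = B3 + 6 semitones = F4.

F4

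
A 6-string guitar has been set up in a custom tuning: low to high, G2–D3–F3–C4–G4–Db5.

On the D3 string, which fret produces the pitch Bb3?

8

Bb3 is 8 semitones above the open D3 (D–Eb–E–F–Gb–G–Ab–A–Bb), so it sits at fret 8.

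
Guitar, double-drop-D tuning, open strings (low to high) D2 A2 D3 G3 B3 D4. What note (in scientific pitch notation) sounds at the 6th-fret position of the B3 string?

Each fret is one semitone, so B3 + 6 = F4.

F4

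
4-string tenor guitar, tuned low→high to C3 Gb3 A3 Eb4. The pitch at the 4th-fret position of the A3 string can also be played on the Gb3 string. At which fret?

Fret 4 on A3 is MIDI 57 + 4 = 61 (Db4). On the Gb3 string (open MIDI 54), that pitch is 61 − 54 = fret 7.

7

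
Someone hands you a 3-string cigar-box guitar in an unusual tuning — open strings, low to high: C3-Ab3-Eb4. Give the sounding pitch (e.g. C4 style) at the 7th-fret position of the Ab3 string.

Each fret is one semitone, so Ab3 + 7 = Eb4.
(Equivalently spelled D#4.)

Eb4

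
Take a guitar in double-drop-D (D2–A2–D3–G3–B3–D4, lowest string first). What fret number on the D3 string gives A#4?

A#4 is 20 semitones above the open D3 (D–D#–E–F–…–G#–A–A#), so it sits at fret 20.

20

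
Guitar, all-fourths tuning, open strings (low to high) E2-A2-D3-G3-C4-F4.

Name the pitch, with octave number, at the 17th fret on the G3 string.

G3 is MIDI 55. Adding 17 gives 72, which is C5.

C5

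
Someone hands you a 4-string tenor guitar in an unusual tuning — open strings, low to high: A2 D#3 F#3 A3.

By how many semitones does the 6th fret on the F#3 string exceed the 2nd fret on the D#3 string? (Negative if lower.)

F#3 at fret 6 → C4 (MIDI 60); D#3 at fret 2 → F3 (MIDI 53).
60 − 53 = 7, so the two pitches are 7 semitones apart.

7 semitones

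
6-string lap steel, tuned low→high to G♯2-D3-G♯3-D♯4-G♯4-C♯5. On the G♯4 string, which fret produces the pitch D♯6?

19

D♯6 is 19 semitones above the open G♯4 (G#–A–A#–B–…–C#–D–D#), so it sits at fret 19.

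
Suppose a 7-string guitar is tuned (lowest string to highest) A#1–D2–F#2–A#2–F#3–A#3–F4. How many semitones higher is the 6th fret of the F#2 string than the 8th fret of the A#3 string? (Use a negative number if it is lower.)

F#2 at fret 6 → C3 (MIDI 48); A#3 at fret 8 → F#4 (MIDI 66).
48 − 66 = -18, so the two pitches are 18 semitones apart.

-18 semitones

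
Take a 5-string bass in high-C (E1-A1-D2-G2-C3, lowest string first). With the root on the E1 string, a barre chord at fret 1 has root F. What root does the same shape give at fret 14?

F♯

Moving from fret 1 to fret 14 shifts the root by 13 semitones.
F up 13 semitones is F♯.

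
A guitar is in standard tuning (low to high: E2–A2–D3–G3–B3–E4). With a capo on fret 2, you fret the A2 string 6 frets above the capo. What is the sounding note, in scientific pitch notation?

The capo raises the open A2 by 2 semitones to B2; fretting 6 more gives A2 + 2 + 6 = A2 + 8 semitones = F3.

F3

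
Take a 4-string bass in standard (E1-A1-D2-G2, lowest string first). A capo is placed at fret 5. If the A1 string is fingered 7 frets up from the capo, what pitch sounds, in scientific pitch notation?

A2

The capo raises the open A1 by 5 semitones to D2; fretting 7 more gives A1 + 5 + 7 = A1 + 12 semitones = A2.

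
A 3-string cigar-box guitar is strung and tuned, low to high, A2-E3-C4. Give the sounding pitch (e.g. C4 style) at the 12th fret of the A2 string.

A3

Each fret is one semitone, so A2 + 12 = A3.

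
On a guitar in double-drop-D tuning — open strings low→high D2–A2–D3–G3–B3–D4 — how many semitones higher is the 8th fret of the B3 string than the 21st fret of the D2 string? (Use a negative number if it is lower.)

B3 at fret 8 → G4 (MIDI 67); D2 at fret 21 → B3 (MIDI 59).
67 − 59 = 8, so the two pitches are 8 semitones apart.

8 semitones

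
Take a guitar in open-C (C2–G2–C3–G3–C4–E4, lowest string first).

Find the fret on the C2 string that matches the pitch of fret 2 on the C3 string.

C3 at fret 2 is C3 + 2 semitones = D3.
The open C2 string is 12 semitones below the open C3, so the same pitch on the C2 string lies at fret 2 + 12 = 14.

14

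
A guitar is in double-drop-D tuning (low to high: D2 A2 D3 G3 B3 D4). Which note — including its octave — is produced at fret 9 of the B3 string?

G#4

B3 is MIDI 59. Adding 9 gives 68, which is G#4.
(Equivalently spelled Ab4.)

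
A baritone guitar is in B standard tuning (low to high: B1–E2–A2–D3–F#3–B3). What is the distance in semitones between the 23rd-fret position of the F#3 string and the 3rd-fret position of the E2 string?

34 semitones

F#3 at fret 23 → F5 (MIDI 77); E2 at fret 3 → G2 (MIDI 43).
77 − 43 = 34, so the two pitches are 34 semitones apart, with F5 the higher.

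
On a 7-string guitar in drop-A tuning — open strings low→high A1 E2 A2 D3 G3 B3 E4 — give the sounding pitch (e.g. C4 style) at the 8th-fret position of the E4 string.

The open E4 string plus 8 semitones: E–F–F#–G–G#–A–A#–B–C.
The walk passes from B into C once, so the octave number goes from 4 to 5.

C5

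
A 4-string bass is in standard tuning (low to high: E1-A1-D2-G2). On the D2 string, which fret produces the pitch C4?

22

C4 is 22 semitones above the open D2 (D–D#–E–F–…–A#–B–C), so it sits at fret 22.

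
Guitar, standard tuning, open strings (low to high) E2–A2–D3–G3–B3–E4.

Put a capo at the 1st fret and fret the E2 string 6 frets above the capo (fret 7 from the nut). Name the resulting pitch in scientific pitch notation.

B2

The capo raises the open E2 by 1 semitone to F2; fretting 6 more gives E2 + 1 + 6 = E2 + 7 semitones = B2.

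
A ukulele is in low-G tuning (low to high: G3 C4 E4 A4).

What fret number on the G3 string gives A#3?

A#3 is 3 semitones above the open G3 (G–G#–A–A#), so it sits at fret 3.

3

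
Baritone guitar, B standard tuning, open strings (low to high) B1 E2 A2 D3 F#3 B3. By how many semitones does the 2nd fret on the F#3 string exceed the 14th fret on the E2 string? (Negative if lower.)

2 semitones

F#3 at fret 2 → G#3 (MIDI 56); E2 at fret 14 → F#3 (MIDI 54).
56 − 54 = 2, so the two pitches are 2 semitones apart.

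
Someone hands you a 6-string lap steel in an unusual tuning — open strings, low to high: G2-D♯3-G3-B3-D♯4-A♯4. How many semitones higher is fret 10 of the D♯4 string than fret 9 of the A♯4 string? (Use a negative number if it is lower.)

-6 semitones

D♯4 at fret 10 → C♯5 (MIDI 73); A♯4 at fret 9 → G5 (MIDI 79).
73 − 79 = -6, so the two pitches are 6 semitones apart.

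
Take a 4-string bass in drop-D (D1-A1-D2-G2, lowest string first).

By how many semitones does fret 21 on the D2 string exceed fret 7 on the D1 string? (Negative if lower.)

D2 at fret 21 → B3 (MIDI 59); D1 at fret 7 → A1 (MIDI 33).
59 − 33 = 26, so the two pitches are 26 semitones apart.

26 semitones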